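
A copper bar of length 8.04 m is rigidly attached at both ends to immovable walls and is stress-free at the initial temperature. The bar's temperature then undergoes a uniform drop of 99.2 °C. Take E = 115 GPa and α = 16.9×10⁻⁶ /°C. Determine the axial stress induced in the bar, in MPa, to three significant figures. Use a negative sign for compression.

Free thermal expansion αLΔT = 16.9e-6 · 8040 · -99.2 = -13.48 mm.
The walls impose strain ε = −(-13.48)/8040 = 1.6765e-03; σ = Eε = 115000 · 1.6765e-03 = 192.8 MPa.

193 MPa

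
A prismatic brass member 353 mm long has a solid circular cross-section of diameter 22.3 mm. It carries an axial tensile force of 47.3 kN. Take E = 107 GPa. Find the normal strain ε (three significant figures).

0.00113

A = 390.6 mm².
σ = N/A = 121.1 MPa; ε = σ/E = 121.1/107000 = 1.132e-03.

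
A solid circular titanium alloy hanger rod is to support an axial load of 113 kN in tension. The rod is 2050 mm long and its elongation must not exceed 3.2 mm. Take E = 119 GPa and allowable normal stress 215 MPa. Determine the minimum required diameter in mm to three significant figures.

27.8 mm

Required area A ≥ P/σ_allow = 113000/215 = 525.6 mm².
For a solid circular section, d ≥ √(4A/π) = 25.87 mm.
Elongation limit: A ≥ PL/(Eδ_allow) = 113000·2050/(119000·3.2) = 608.3 mm² ⇒ d ≥ 27.83 mm.
The elongation limit governs.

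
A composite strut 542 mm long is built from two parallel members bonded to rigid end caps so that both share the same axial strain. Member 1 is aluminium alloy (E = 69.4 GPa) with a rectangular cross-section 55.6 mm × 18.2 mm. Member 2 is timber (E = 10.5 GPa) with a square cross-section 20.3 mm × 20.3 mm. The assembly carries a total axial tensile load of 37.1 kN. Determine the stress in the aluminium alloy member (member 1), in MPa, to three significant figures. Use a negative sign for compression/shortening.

34.5 MPa

A_1 = 1012 mm².
A_2 = 412.1 mm².
Equal strain + equilibrium ⇒ each member carries load in proportion to AE: A₁E₁ = 70230000 N, A₂E₂ = 4327000 N, ΣAE = 74550000 N.
σ₁ = P·E₁/ΣAE = 37100·69400/74550000 = 34.54 MPa.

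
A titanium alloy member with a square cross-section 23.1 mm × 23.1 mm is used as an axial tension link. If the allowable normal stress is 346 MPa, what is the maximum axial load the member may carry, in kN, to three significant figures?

185 kN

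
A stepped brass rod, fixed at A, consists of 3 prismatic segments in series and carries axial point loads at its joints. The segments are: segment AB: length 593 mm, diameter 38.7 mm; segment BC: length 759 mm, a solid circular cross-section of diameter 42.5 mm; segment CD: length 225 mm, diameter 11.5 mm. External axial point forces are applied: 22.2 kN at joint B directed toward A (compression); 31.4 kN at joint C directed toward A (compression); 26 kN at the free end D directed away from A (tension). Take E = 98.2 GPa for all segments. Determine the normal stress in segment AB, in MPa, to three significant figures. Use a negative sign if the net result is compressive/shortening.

-23.5 MPa

Internal axial forces (sectioning from the free end, tension +): N_CD = 26 kN, N_BC = -5.4 kN, N_AB = -27.6 kN.
A_AB = 1176 mm².
σ_AB = N_AB/A_AB = -27600/1176 = -23.46 MPa.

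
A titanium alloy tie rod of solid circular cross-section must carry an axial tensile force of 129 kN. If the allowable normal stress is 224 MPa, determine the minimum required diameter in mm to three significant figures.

27.1 mm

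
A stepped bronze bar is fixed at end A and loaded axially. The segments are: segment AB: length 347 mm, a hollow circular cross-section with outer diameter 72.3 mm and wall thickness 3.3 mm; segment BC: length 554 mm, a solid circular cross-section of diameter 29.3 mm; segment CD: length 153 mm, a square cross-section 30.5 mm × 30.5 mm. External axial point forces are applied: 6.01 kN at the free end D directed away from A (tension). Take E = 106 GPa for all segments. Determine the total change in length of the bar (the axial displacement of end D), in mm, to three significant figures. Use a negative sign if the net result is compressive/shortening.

Internal axial forces (sectioning from the free end, tension +): N_CD = 6.01 kN, N_BC = 6.01 kN, N_AB = 6.01 kN.
A_AB = 715.3 mm².
A_BC = 674.3 mm².
A_CD = 930.2 mm².
δ_AB = 6010·347/(715.3·106000) = 0.0275 mm
δ_BC = 6010·554/(674.3·106000) = 0.04659 mm
δ_CD = 6010·153/(930.2·106000) = 0.009325 mm
δ = Σδ_i = 0.08341 mm.

0.0834 mm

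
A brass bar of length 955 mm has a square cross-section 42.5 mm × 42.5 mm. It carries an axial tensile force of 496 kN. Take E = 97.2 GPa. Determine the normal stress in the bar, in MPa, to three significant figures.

275 MPa

A = 1806 mm².
σ = N/A = 496000/1806 = 274.6 MPa.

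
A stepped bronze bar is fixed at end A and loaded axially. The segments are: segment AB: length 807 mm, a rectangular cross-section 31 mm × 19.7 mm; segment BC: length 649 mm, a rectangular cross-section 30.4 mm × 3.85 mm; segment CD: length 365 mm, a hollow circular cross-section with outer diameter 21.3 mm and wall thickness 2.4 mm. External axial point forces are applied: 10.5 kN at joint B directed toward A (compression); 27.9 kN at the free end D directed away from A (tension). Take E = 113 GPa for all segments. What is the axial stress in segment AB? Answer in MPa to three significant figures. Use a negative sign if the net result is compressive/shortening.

28.5 MPa

Internal axial forces (sectioning from the free end, tension +): N_CD = 27.9 kN, N_BC = 27.9 kN, N_AB = 17.4 kN.
A_AB = 610.7 mm².
σ_AB = N_AB/A_AB = 17400/610.7 = 28.49 MPa.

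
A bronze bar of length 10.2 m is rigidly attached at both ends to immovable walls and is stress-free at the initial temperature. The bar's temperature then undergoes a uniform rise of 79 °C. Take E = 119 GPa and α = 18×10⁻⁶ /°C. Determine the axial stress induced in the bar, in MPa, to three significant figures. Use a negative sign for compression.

-169 MPa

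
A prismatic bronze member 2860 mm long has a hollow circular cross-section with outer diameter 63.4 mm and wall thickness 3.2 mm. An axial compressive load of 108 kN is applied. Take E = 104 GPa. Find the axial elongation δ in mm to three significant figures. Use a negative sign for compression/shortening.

-4.91 mm

A = 605.2 mm².
δ_mech = NL/(AE) = -108000·2860/(605.2·104000) = -4.907 mm.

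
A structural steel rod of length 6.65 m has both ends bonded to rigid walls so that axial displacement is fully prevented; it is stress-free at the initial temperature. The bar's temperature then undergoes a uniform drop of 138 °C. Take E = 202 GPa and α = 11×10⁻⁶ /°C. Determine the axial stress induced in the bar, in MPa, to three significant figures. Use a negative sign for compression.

Free thermal expansion αLΔT = 11e-6 · 6650 · -138 = -10.09 mm.
The walls impose strain ε = −(-10.09)/6650 = 1.5180e-03; σ = Eε = 202000 · 1.5180e-03 = 306.6 MPa.

307 MPa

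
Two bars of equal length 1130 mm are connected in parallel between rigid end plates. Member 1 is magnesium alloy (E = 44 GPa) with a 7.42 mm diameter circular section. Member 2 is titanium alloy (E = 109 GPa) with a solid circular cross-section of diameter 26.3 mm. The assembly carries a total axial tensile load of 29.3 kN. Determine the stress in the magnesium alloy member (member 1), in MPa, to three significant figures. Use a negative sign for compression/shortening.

21.1 MPa

A_1 = 43.24 mm².
A_2 = 543.3 mm².
Equal strain + equilibrium ⇒ each member carries load in proportion to AE: A₁E₁ = 1903000 N, A₂E₂ = 59210000 N, ΣAE = 61120000 N.
σ₁ = P·E₁/ΣAE = 29300·44000/61120000 = 21.09 MPa.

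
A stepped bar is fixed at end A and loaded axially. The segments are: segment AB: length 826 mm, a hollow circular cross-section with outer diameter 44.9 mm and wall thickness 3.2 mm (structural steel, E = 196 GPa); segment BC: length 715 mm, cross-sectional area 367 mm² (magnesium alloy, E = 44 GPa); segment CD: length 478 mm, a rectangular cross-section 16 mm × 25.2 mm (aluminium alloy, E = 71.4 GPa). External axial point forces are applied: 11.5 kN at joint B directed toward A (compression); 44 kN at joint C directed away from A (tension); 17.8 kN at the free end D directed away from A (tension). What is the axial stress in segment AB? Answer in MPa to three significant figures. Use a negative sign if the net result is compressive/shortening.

Internal axial forces (sectioning from the free end, tension +): N_CD = 17.8 kN, N_BC = 61.8 kN, N_AB = 50.3 kN.
A_AB = 419.2 mm².
σ_AB = N_AB/A_AB = 50300/419.2 = 120 MPa.

120 MPa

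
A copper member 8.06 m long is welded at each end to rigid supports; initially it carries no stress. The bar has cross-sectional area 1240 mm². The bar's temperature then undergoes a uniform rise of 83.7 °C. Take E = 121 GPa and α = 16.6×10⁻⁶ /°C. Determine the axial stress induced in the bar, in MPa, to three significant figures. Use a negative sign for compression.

-168 MPa

Free thermal expansion αLΔT = 16.6e-6 · 8060 · 83.7 = 11.2 mm.
The walls impose strain ε = −(11.2)/8060 = -1.3894e-03; σ = Eε = 121000 · -1.3894e-03 = -168.1 MPa.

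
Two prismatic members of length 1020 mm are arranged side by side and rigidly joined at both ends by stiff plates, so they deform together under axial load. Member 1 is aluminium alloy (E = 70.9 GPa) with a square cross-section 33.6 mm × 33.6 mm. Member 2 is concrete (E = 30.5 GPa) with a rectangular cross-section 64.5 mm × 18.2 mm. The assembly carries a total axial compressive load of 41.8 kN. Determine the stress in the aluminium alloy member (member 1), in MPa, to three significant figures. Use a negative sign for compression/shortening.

-25.6 MPa

A_1 = 1129 mm².
A_2 = 1174 mm².
Equal strain + equilibrium ⇒ each member carries load in proportion to AE: A₁E₁ = 80040000 N, A₂E₂ = 35800000 N, ΣAE = 115800000 N.
σ₁ = P·E₁/ΣAE = -41800·70900/115800000 = -25.58 MPa.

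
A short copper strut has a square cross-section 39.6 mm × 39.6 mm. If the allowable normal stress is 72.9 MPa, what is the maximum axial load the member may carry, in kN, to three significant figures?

A = 1568 mm².
P_max = σ_allow · A = 72.9 · 1568 = 114300 N = 114.3 kN.

114 kN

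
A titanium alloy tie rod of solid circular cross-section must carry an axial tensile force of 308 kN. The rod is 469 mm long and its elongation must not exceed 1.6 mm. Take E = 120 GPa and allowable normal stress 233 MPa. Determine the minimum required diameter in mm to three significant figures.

Required area A ≥ P/σ_allow = 308000/233 = 1322 mm².
For a solid circular section, d ≥ √(4A/π) = 41.03 mm.
Elongation limit: A ≥ PL/(Eδ_allow) = 308000·469/(120000·1.6) = 752.4 mm² ⇒ d ≥ 30.95 mm.
The stress limit governs.

41.0 mm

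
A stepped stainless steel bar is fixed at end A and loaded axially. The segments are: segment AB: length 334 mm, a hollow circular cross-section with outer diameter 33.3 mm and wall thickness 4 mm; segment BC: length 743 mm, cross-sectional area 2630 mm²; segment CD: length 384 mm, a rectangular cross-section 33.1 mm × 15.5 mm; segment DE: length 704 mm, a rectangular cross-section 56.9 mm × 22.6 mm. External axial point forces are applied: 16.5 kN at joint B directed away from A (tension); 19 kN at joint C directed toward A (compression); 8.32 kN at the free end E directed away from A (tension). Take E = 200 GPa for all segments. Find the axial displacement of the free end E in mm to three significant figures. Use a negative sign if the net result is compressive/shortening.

Internal axial forces (sectioning from the free end, tension +): N_DE = 8.32 kN, N_CD = 8.32 kN, N_BC = -10.68 kN, N_AB = 5.82 kN.
A_AB = 368.2 mm².
A_CD = 513.1 mm².
A_DE = 1286 mm².
δ_AB = 5820·334/(368.2·200000) = 0.0264 mm
δ_BC = -10680·743/(2630·200000) = -0.01509 mm
δ_CD = 8320·384/(513.1·200000) = 0.03114 mm
δ_DE = 8320·704/(1286·200000) = 0.02277 mm
δ = Σδ_i = 0.06522 mm.

0.0652 mm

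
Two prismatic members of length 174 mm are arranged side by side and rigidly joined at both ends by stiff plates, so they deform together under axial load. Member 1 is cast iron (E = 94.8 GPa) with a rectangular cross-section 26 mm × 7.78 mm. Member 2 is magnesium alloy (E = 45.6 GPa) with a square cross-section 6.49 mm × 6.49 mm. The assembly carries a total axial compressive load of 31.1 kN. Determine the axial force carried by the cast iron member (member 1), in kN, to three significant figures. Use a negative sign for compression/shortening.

-28.3 kN

A_1 = 202.3 mm².
A_2 = 42.12 mm².
Equal strain + equilibrium ⇒ each member carries load in proportion to AE: A₁E₁ = 19180000 N, A₂E₂ = 1921000 N, ΣAE = 21100000 N.
F₁ = P·A₁E₁/ΣAE = -31100·19180000/21100000 = -28270 N.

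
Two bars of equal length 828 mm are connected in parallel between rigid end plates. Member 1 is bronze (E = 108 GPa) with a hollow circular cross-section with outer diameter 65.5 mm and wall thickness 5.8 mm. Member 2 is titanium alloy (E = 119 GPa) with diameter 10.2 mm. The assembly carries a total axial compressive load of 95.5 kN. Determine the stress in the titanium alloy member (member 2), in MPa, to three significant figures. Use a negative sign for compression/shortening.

-89.3 MPa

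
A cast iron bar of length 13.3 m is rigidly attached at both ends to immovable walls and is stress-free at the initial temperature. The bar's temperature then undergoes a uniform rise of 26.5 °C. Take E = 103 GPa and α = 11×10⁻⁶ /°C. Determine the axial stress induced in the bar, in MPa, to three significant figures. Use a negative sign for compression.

-30.0 MPa

Free thermal expansion αLΔT = 11e-6 · 13300 · 26.5 = 3.877 mm.
The walls impose strain ε = −(3.877)/13300 = -2.9150e-04; σ = Eε = 103000 · -2.9150e-04 = -30.02 MPa.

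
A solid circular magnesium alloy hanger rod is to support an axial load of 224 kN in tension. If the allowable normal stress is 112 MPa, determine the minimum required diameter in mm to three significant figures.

50.5 mm

Required area A ≥ P/σ_allow = 224000/112 = 2000 mm².
For a solid circular section, d ≥ √(4A/π) = 50.46 mm.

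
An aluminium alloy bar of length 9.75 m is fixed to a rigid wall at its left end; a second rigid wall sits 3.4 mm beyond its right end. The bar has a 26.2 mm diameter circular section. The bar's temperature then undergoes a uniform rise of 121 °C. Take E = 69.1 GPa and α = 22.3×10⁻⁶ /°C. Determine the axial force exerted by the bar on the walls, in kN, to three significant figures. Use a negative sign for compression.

-87.5 kN

Free thermal expansion αLΔT = 22.3e-6 · 9750 · 121 = 26.31 mm.
The walls engage after the gap closes; constrained expansion = 26.31 − 3.4 = 22.91 mm.
The walls impose strain ε = −(22.91)/9750 = -2.3496e-03; σ = Eε = 69100 · -2.3496e-03 = -162.4 MPa.
Wall reaction R = σ·A = -162.4·539.1 = -87530 N = -87.53 kN.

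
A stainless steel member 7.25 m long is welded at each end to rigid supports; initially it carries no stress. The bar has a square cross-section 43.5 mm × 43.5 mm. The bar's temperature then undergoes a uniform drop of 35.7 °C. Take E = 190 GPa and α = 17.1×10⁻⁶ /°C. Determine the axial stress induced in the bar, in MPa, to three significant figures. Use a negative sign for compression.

116 MPa

Free thermal expansion αLΔT = 17.1e-6 · 7250 · -35.7 = -4.426 mm.
The walls impose strain ε = −(-4.426)/7250 = 6.1047e-04; σ = Eε = 190000 · 6.1047e-04 = 116 MPa.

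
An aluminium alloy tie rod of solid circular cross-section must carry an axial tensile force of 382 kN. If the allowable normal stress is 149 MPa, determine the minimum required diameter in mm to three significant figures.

57.1 mm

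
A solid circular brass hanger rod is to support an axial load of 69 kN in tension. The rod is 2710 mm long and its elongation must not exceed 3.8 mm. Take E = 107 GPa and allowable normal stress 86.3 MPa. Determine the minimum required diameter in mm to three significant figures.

31.9 mm

Required area A ≥ P/σ_allow = 69000/86.3 = 799.5 mm².
For a solid circular section, d ≥ √(4A/π) = 31.91 mm.
Elongation limit: A ≥ PL/(Eδ_allow) = 69000·2710/(107000·3.8) = 459.9 mm² ⇒ d ≥ 24.2 mm.
The stress limit governs.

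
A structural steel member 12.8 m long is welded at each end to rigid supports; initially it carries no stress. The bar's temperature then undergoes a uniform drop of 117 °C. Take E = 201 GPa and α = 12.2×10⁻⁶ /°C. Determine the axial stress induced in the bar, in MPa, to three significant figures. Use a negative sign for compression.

Free thermal expansion αLΔT = 12.2e-6 · 12800 · -117 = -18.27 mm.
The walls impose strain ε = −(-18.27)/12800 = 1.4274e-03; σ = Eε = 201000 · 1.4274e-03 = 286.9 MPa.

287 MPa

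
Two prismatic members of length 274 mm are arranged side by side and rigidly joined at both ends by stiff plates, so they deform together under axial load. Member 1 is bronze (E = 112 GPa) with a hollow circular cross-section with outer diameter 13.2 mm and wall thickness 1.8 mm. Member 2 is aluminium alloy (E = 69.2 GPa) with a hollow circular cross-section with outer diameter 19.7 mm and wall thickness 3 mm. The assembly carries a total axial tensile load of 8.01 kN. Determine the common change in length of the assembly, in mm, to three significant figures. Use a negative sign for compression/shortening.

0.121 mm

A_1 = 64.47 mm².
A_2 = 157.4 mm².
Equal strain + equilibrium ⇒ each member carries load in proportion to AE: A₁E₁ = 7220000 N, A₂E₂ = 10890000 N, ΣAE = 18110000 N.
δ = PL/ΣAE = 8010·274/18110000 = 0.1212 mm.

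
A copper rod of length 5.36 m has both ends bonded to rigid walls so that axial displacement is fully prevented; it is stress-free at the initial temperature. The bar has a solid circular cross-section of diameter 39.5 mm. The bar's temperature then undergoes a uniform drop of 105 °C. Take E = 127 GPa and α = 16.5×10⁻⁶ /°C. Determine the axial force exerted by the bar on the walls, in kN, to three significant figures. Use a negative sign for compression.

Free thermal expansion αLΔT = 16.5e-6 · 5360 · -105 = -9.286 mm.
The walls impose strain ε = −(-9.286)/5360 = 1.7325e-03; σ = Eε = 127000 · 1.7325e-03 = 220 MPa.
Wall reaction R = σ·A = 220·1225 = 269600 N = 269.6 kN.

270 kN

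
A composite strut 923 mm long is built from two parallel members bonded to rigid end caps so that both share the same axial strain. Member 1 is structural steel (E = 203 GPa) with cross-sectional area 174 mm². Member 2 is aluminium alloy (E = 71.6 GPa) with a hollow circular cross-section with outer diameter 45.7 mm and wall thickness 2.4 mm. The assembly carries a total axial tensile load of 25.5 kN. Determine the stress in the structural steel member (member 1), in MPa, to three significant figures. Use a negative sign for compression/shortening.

A_2 = 326.5 mm².
Equal strain + equilibrium ⇒ each member carries load in proportion to AE: A₁E₁ = 35320000 N, A₂E₂ = 23380000 N, ΣAE = 58700000 N.
σ₁ = P·E₁/ΣAE = 25500·203000/58700000 = 88.19 MPa.

88.2 MPa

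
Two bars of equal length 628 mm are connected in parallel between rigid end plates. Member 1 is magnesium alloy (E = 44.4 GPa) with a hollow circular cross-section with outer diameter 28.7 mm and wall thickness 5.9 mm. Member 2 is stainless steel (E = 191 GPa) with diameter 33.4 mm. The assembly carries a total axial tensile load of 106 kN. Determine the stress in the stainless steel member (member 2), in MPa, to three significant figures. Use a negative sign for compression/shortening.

109 MPa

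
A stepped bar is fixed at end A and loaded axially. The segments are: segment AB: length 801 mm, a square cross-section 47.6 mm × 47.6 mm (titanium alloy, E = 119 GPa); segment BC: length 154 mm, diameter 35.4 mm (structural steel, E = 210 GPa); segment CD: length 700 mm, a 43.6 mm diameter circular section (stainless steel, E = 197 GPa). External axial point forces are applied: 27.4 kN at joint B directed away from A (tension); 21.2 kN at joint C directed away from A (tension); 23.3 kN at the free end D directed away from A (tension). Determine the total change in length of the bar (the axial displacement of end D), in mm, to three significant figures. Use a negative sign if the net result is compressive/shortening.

0.302 mm

Internal axial forces (sectioning from the free end, tension +): N_CD = 23.3 kN, N_BC = 44.5 kN, N_AB = 71.9 kN.
A_AB = 2266 mm².
A_BC = 984.2 mm².
A_CD = 1493 mm².
δ_AB = 71900·801/(2266·119000) = 0.2136 mm
δ_BC = 44500·154/(984.2·210000) = 0.03316 mm
δ_CD = 23300·700/(1493·197000) = 0.05545 mm
δ = Σδ_i = 0.3022 mm.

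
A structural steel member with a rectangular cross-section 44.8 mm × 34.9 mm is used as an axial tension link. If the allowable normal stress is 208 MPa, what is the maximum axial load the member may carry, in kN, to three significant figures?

A = 1564 mm².
P_max = σ_allow · A = 208 · 1564 = 325200 N = 325.2 kN.

325 kN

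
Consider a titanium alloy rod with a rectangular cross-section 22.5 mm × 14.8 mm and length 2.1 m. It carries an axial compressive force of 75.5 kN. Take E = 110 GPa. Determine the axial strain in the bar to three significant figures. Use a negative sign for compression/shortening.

-0.00206

A = 333 mm².
σ = N/A = -226.7 MPa; ε = σ/E = -226.7/110000 = -2.061e-03.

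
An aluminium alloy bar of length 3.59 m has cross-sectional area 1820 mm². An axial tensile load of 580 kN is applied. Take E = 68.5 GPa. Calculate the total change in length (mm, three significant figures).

16.7 mm

δ_mech = NL/(AE) = 580000·3590/(1820·68500) = 16.7 mm.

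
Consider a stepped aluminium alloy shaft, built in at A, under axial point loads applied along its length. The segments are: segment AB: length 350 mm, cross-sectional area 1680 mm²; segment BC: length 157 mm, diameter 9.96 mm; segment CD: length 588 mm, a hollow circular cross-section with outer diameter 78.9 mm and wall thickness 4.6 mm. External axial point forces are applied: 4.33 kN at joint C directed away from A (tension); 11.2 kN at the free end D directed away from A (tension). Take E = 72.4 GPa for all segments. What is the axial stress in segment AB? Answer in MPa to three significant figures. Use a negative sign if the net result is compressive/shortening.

9.24 MPa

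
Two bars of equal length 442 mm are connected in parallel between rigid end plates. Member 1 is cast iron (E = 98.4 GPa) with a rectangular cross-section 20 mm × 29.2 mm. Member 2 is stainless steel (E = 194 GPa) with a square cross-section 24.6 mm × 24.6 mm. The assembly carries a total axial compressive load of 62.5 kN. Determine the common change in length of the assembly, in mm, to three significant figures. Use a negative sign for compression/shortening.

A_1 = 584 mm².
A_2 = 605.2 mm².
Equal strain + equilibrium ⇒ each member carries load in proportion to AE: A₁E₁ = 57470000 N, A₂E₂ = 117400000 N, ΣAE = 174900000 N.
δ = PL/ΣAE = -62500·442/174900000 = -0.158 mm.

-0.158 mm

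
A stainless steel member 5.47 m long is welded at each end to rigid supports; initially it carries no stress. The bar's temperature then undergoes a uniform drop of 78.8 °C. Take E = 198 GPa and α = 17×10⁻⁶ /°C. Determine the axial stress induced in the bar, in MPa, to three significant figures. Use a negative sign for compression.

265 MPa

Free thermal expansion αLΔT = 17e-6 · 5470 · -78.8 = -7.328 mm.
The walls impose strain ε = −(-7.328)/5470 = 1.3396e-03; σ = Eε = 198000 · 1.3396e-03 = 265.2 MPa.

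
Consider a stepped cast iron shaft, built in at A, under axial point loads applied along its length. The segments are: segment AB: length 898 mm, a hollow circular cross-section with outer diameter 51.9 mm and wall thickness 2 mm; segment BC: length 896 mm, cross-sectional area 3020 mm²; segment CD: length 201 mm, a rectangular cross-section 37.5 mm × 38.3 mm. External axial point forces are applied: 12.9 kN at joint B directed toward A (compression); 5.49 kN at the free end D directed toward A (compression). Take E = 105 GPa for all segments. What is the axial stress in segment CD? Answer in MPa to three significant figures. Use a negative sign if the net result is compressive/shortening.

-3.82 MPa

Internal axial forces (sectioning from the free end, tension +): N_CD = -5.49 kN, N_BC = -5.49 kN, N_AB = -18.39 kN.
A_CD = 1436 mm².
σ_CD = N_CD/A_CD = -5490/1436 = -3.822 MPa.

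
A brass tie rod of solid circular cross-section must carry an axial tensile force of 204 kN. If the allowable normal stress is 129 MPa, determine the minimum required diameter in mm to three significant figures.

Required area A ≥ P/σ_allow = 204000/129 = 1581 mm².
For a solid circular section, d ≥ √(4A/π) = 44.87 mm.

44.9 mm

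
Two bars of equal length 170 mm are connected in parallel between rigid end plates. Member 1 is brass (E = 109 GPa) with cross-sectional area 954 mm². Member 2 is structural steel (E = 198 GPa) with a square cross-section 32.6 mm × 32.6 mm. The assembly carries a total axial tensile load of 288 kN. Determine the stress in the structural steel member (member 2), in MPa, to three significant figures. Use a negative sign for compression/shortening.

A_2 = 1063 mm².
Equal strain + equilibrium ⇒ each member carries load in proportion to AE: A₁E₁ = 104000000 N, A₂E₂ = 210400000 N, ΣAE = 314400000 N.
σ₂ = P·E₂/ΣAE = 288000·198000/314400000 = 181.4 MPa.

181 MPa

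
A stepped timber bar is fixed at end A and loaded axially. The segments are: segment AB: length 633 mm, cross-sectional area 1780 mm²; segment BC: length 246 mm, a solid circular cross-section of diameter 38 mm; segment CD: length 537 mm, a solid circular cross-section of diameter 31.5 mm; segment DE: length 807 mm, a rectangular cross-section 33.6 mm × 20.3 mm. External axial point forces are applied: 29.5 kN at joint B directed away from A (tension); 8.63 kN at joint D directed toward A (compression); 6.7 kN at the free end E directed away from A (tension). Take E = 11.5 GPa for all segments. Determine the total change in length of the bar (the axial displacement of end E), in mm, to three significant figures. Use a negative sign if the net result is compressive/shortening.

1.39 mm

Internal axial forces (sectioning from the free end, tension +): N_DE = 6.7 kN, N_CD = -1.93 kN, N_BC = -1.93 kN, N_AB = 27.57 kN.
A_BC = 1134 mm².
A_CD = 779.3 mm².
A_DE = 682.1 mm².
δ_AB = 27570·633/(1780·11500) = 0.8526 mm
δ_BC = -1930·246/(1134·11500) = -0.0364 mm
δ_CD = -1930·537/(779.3·11500) = -0.1156 mm
δ_DE = 6700·807/(682.1·11500) = 0.6893 mm
δ = Σδ_i = 1.39 mm.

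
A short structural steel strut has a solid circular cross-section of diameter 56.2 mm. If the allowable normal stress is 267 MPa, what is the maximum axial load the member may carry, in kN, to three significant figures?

662 kN

A = 2481 mm².
P_max = σ_allow · A = 267 · 2481 = 662300 N = 662.3 kN.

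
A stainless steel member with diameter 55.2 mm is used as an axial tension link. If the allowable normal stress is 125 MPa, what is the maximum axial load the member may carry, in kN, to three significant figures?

299 kN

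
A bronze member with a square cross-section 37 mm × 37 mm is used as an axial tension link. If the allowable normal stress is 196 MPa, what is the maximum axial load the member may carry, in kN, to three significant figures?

A = 1369 mm².
P_max = σ_allow · A = 196 · 1369 = 268300 N = 268.3 kN.

268 kN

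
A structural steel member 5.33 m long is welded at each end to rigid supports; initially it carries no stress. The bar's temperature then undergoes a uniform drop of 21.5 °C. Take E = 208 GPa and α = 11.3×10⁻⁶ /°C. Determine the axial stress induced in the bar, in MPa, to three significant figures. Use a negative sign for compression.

Free thermal expansion αLΔT = 11.3e-6 · 5330 · -21.5 = -1.295 mm.
The walls impose strain ε = −(-1.295)/5330 = 2.4295e-04; σ = Eε = 208000 · 2.4295e-04 = 50.53 MPa.

50.5 MPa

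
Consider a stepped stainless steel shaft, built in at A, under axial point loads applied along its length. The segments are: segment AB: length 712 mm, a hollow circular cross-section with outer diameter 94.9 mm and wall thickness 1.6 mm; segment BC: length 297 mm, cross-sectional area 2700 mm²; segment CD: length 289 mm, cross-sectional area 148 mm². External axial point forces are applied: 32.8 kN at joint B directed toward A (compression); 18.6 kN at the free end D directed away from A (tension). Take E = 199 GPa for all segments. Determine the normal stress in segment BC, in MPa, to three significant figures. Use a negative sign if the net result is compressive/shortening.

Internal axial forces (sectioning from the free end, tension +): N_CD = 18.6 kN, N_BC = 18.6 kN, N_AB = -14.2 kN.
σ_BC = N_BC/A_BC = 18600/2700 = 6.889 MPa.

6.89 MPa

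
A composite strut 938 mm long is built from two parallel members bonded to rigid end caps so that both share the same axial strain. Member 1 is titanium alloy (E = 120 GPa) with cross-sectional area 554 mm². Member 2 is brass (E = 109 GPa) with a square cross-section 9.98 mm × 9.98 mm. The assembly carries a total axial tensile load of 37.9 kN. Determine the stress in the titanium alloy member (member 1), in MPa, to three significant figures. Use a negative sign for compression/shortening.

A_2 = 99.6 mm².
Equal strain + equilibrium ⇒ each member carries load in proportion to AE: A₁E₁ = 66480000 N, A₂E₂ = 10860000 N, ΣAE = 77340000 N.
σ₁ = P·E₁/ΣAE = 37900·120000/77340000 = 58.81 MPa.

58.8 MPa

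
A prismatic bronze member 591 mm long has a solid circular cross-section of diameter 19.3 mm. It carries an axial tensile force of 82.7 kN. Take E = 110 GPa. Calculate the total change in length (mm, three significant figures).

1.52 mm

A = 292.6 mm².
δ_mech = NL/(AE) = 82700·591/(292.6·110000) = 1.519 mm.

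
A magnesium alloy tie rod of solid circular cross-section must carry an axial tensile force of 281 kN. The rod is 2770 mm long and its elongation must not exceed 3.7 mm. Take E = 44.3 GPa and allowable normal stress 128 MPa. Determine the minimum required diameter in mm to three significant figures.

77.8 mm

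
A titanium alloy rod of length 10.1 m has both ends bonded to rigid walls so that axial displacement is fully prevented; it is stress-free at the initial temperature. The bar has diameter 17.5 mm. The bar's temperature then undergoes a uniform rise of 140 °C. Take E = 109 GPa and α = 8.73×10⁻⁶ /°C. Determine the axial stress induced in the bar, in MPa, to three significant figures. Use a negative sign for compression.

-133 MPa

Free thermal expansion αLΔT = 8.73e-6 · 10100 · 140 = 12.34 mm.
The walls impose strain ε = −(12.34)/10100 = -1.2222e-03; σ = Eε = 109000 · -1.2222e-03 = -133.2 MPa.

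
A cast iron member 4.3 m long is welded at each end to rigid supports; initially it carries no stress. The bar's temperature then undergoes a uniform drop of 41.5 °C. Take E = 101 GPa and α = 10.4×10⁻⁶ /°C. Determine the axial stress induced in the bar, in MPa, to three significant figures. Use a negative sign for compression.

43.6 MPa

Free thermal expansion αLΔT = 10.4e-6 · 4300 · -41.5 = -1.856 mm.
The walls impose strain ε = −(-1.856)/4300 = 4.3160e-04; σ = Eε = 101000 · 4.3160e-04 = 43.59 MPa.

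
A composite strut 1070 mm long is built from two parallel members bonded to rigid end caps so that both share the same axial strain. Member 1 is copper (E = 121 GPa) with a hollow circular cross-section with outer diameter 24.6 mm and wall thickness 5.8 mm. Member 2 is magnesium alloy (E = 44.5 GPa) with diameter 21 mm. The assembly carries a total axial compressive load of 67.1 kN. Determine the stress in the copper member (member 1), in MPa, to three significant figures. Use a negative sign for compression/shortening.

A_1 = 342.6 mm².
A_2 = 346.4 mm².
Equal strain + equilibrium ⇒ each member carries load in proportion to AE: A₁E₁ = 41450000 N, A₂E₂ = 15410000 N, ΣAE = 56860000 N.
σ₁ = P·E₁/ΣAE = -67100·121000/56860000 = -142.8 MPa.

-143 MPa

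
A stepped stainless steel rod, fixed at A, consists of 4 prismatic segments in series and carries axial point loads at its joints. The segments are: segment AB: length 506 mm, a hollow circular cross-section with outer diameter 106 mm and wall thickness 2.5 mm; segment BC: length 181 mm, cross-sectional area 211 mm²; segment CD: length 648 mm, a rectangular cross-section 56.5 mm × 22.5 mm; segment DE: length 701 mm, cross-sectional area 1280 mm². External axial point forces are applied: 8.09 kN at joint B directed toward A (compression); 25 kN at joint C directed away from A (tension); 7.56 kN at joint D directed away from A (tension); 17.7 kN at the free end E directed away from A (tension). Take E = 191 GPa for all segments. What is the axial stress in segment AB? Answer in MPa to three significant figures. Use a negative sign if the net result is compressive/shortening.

51.9 MPa

Internal axial forces (sectioning from the free end, tension +): N_DE = 17.7 kN, N_CD = 25.26 kN, N_BC = 50.26 kN, N_AB = 42.17 kN.
A_AB = 812.9 mm².
σ_AB = N_AB/A_AB = 42170/812.9 = 51.88 MPa.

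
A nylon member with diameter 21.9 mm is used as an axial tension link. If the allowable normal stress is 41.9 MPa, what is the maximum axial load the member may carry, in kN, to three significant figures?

15.8 kN

A = 376.7 mm².
P_max = σ_allow · A = 41.9 · 376.7 = 15780 N = 15.78 kN.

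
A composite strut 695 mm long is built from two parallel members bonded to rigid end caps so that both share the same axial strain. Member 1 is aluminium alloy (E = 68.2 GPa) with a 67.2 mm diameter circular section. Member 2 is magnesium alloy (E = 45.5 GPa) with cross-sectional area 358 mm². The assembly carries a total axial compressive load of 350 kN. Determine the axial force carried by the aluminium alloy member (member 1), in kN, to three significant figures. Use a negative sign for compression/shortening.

A_1 = 3547 mm².
Equal strain + equilibrium ⇒ each member carries load in proportion to AE: A₁E₁ = 241900000 N, A₂E₂ = 16290000 N, ΣAE = 258200000 N.
F₁ = P·A₁E₁/ΣAE = -350000·241900000/258200000 = -327900 N.

-328 kN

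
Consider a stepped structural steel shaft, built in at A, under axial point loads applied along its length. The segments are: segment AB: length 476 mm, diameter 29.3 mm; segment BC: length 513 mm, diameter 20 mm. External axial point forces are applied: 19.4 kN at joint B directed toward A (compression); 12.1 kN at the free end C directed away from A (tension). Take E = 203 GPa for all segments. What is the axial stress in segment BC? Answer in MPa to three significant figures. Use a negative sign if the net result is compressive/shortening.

Internal axial forces (sectioning from the free end, tension +): N_BC = 12.1 kN, N_AB = -7.3 kN.
A_BC = 314.2 mm².
σ_BC = N_BC/A_BC = 12100/314.2 = 38.52 MPa.

38.5 MPa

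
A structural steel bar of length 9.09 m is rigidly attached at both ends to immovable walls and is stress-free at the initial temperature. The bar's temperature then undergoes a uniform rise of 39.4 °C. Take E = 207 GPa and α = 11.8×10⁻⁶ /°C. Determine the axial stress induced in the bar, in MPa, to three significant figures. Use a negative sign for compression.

Free thermal expansion αLΔT = 11.8e-6 · 9090 · 39.4 = 4.226 mm.
The walls impose strain ε = −(4.226)/9090 = -4.6492e-04; σ = Eε = 207000 · -4.6492e-04 = -96.24 MPa.

-96.2 MPa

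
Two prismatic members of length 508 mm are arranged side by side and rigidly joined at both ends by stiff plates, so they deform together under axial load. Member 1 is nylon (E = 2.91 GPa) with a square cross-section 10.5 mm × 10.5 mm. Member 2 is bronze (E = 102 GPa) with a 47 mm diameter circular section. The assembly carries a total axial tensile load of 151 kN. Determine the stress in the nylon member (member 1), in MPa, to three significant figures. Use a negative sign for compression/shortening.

2.48 MPa

A_1 = 110.2 mm².
A_2 = 1735 mm².
Equal strain + equilibrium ⇒ each member carries load in proportion to AE: A₁E₁ = 320800 N, A₂E₂ = 177000000 N, ΣAE = 177300000 N.
σ₁ = P·E₁/ΣAE = 151000·2910/177300000 = 2.479 MPa.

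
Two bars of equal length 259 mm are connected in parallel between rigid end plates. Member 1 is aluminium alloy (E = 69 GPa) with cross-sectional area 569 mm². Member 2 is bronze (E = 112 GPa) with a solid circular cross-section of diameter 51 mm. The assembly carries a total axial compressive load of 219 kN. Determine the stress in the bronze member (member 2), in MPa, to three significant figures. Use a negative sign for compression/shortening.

-91.5 MPa

A_2 = 2043 mm².
Equal strain + equilibrium ⇒ each member carries load in proportion to AE: A₁E₁ = 39260000 N, A₂E₂ = 228800000 N, ΣAE = 268100000 N.
σ₂ = P·E₂/ΣAE = -219000·112000/268100000 = -91.5 MPa.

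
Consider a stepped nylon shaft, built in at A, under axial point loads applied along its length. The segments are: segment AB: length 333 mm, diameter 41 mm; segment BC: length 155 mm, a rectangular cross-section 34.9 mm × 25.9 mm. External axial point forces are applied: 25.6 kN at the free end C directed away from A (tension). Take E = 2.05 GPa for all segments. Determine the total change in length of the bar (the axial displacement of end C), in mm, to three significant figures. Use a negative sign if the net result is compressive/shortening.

Internal axial forces (sectioning from the free end, tension +): N_BC = 25.6 kN, N_AB = 25.6 kN.
A_AB = 1320 mm².
A_BC = 903.9 mm².
δ_AB = 25600·333/(1320·2050) = 3.15 mm
δ_BC = 25600·155/(903.9·2050) = 2.141 mm
δ = Σδ_i = 5.291 mm.

5.29 mm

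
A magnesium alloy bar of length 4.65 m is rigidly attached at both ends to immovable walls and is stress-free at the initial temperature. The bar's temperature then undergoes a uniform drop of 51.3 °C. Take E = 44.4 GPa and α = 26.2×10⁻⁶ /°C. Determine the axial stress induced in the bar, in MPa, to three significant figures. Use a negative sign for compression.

Free thermal expansion αLΔT = 26.2e-6 · 4650 · -51.3 = -6.25 mm.
The walls impose strain ε = −(-6.25)/4650 = 1.3441e-03; σ = Eε = 44400 · 1.3441e-03 = 59.68 MPa.

59.7 MPa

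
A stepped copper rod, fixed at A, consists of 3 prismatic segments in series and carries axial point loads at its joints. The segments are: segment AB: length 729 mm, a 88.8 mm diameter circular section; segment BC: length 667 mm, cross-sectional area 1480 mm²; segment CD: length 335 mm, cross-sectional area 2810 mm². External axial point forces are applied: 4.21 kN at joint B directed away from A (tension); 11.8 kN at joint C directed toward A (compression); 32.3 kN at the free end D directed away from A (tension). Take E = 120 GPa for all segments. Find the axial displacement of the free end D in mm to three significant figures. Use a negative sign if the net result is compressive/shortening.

Internal axial forces (sectioning from the free end, tension +): N_CD = 32.3 kN, N_BC = 20.5 kN, N_AB = 24.71 kN.
A_AB = 6193 mm².
δ_AB = 24710·729/(6193·120000) = 0.02424 mm
δ_BC = 20500·667/(1480·120000) = 0.07699 mm
δ_CD = 32300·335/(2810·120000) = 0.03209 mm
δ = Σδ_i = 0.1333 mm.

0.133 mm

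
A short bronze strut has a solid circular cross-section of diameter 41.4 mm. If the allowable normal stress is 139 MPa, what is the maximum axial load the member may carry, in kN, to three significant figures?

A = 1346 mm².
P_max = σ_allow · A = 139 · 1346 = 187100 N = 187.1 kN.

187 kN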